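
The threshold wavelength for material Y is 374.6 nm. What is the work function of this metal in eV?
3.31 eV

At the threshold wavelength, photon energy equals work function:
φ = hc/λ₀

Calculating:
φ = (6.626×10⁻³⁴ J·s)(3×10⁸ m/s) / (374.6×10⁻⁹ m)
φ = 3.31 eV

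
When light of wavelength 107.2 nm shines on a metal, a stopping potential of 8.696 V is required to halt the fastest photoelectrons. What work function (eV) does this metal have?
2.87 eV

The stopping potential gives the maximum kinetic energy: KE_max = eV_s = 8.696 eV

From Einstein's photoelectric equation: KE_max = hc/λ - φ
Rearranging: φ = hc/λ - KE_max

Calculate photon energy:
E_photon = hc/λ = (6.626×10⁻³⁴ J·s)(3×10⁸ m/s) / (107.2×10⁻⁹ m) = 11.5657 eV

Therefore:
φ = 11.5657 - 8.696 = 2.87 eV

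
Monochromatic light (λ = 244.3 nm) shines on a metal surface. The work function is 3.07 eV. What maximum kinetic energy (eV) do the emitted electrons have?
2.0051 eV

Using Einstein's photoelectric equation: KE_max = hf - φ = hc/λ - φ

First, calculate the photon energy:
E_photon = hc/λ = (6.626×10⁻³⁴ J·s)(3×10⁸ m/s) / (244.3×10⁻⁹ m)
E_photon = 5.0751 eV

Then, the maximum kinetic energy:
KE_max = E_photon - φ = 5.0751 eV - 3.07 eV = 2.0051 eV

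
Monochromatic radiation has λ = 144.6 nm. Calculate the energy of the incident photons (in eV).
8.5743 eV

Using E = hf = hc/λ:

E = hc/λ = (6.626×10⁻³⁴ J·s)(3×10⁸ m/s) / (144.6×10⁻⁹ m)
E = 8.5743 eV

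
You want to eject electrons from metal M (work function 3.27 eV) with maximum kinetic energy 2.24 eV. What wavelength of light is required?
225.02 nm

From Einstein's equation: KE_max = hc/λ - φ

Rearranging for λ:
hc/λ = KE_max + φ
λ = hc/(KE_max + φ)

Required photon energy:
E_photon = KE_max + φ = 2.24 + 3.27 = 5.51 eV

Required wavelength:
λ = hc/E_photon = (6.626×10⁻³⁴)(3×10⁸) / (5.51 × 1.602×10⁻¹⁹)
λ = 225.02 nm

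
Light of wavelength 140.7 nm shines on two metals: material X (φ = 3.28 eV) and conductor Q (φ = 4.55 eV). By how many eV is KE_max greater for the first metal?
1.2700 eV

Using KE_max = hc/λ - φ for each metal:

Photon energy: E = hc/λ = 8.8120 eV

For material X (φ₁ = 3.28 eV):
KE₁ = E - φ₁ = 8.8120 - 3.28 = 5.5320 eV

For conductor Q (φ₂ = 4.55 eV):
KE₂ = E - φ₂ = 8.8120 - 4.55 = 4.2620 eV

Difference:
ΔKE = KE₁ - KE₂ = 5.5320 - 4.2620 = 1.2700 eV

Note: The difference equals the difference in work functions: 4.55 - 3.28 = 1.27 eV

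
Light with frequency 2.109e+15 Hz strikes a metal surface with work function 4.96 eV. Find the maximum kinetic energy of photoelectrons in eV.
3.7621 eV

Using Einstein's photoelectric equation: KE_max = hf - φ

First, calculate the photon energy:
E_photon = hf = (6.626×10⁻³⁴ J·s)(2.109e+15 Hz)
E_photon = 8.7221 eV

Then, the maximum kinetic energy:
KE_max = E_photon - φ = 8.7221 eV - 4.96 eV = 3.7621 eV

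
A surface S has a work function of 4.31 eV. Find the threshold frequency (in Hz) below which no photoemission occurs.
1.0422e+15 Hz

The threshold frequency is when the photon energy equals the work function:
hf₀ = φ

Solving for f₀:
f₀ = φ/h = (4.31 eV × 1.602×10⁻¹⁹ J/eV) / (6.626×10⁻³⁴ J·s)
f₀ = 1.0422e+15 Hz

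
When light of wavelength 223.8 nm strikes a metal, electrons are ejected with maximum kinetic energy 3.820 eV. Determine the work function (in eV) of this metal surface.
1.72 eV

From Einstein's photoelectric equation: KE_max = hf - φ = hc/λ - φ

Rearranging for φ:
φ = hc/λ - KE_max

Calculate photon energy:
E_photon = hc/λ = 5.5400 eV

Therefore:
φ = 5.5400 - 3.820 = 1.72 eV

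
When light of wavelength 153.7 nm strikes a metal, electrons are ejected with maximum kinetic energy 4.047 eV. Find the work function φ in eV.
4.02 eV

From Einstein's photoelectric equation: KE_max = hf - φ = hc/λ - φ

Rearranging for φ:
φ = hc/λ - KE_max

Calculate photon energy:
E_photon = hc/λ = 8.0666 eV

Therefore:
φ = 8.0666 - 4.047 = 4.02 eV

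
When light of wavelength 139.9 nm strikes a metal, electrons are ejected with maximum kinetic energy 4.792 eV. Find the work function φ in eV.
4.07 eV

From Einstein's photoelectric equation: KE_max = hf - φ = hc/λ - φ

Rearranging for φ:
φ = hc/λ - KE_max

Calculate photon energy:
E_photon = hc/λ = 8.8623 eV

Therefore:
φ = 8.8623 - 4.792 = 4.07 eV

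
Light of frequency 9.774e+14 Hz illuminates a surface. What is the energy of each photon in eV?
4.0422 eV

Using E = hf:

E = hf = (6.626×10⁻³⁴ J·s)(9.774e+14 Hz)
E = 4.0422 eV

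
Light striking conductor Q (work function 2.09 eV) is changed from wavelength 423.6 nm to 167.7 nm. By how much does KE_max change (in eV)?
4.4663 eV

Using Einstein's equation: KE_max = hc/λ - φ

For λ₁ = 423.6 nm:
KE₁ = hc/λ₁ - φ = 2.9269 - 2.09 = 0.8369 eV

For λ₂ = 167.7 nm:
KE₂ = hc/λ₂ - φ = 7.3932 - 2.09 = 5.3032 eV

Change in KE:
ΔKE = KE₂ - KE₁ = 5.3032 - 0.8369 = 4.4663 eV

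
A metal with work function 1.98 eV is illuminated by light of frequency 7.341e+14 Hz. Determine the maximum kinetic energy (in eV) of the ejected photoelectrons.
1.0560 eV

Using Einstein's photoelectric equation: KE_max = hf - φ

First, calculate the photon energy:
E_photon = hf = (6.626×10⁻³⁴ J·s)(7.341e+14 Hz)
E_photon = 3.0360 eV

Then, the maximum kinetic energy:
KE_max = E_photon - φ = 3.0360 eV - 1.98 eV = 1.0560 eV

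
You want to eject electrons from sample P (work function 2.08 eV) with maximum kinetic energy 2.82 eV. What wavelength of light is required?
253.03 nm

From Einstein's equation: KE_max = hc/λ - φ

Rearranging for λ:
hc/λ = KE_max + φ
λ = hc/(KE_max + φ)

Required photon energy:
E_photon = KE_max + φ = 2.82 + 2.08 = 4.90 eV

Required wavelength:
λ = hc/E_photon = (6.626×10⁻³⁴)(3×10⁸) / (4.90 × 1.602×10⁻¹⁹)
λ = 253.03 nm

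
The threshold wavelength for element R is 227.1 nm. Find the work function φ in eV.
5.46 eV

At the threshold wavelength, photon energy equals work function:
φ = hc/λ₀

Calculating:
φ = (6.626×10⁻³⁴ J·s)(3×10⁸ m/s) / (227.1×10⁻⁹ m)
φ = 5.46 eV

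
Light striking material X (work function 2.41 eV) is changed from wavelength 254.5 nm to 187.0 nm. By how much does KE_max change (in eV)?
1.7585 eV

Using Einstein's equation: KE_max = hc/λ - φ

For λ₁ = 254.5 nm:
KE₁ = hc/λ₁ - φ = 4.8717 - 2.41 = 2.4617 eV

For λ₂ = 187.0 nm:
KE₂ = hc/λ₂ - φ = 6.6302 - 2.41 = 4.2202 eV

Change in KE:
ΔKE = KE₂ - KE₁ = 4.2202 - 2.4617 = 1.7585 eV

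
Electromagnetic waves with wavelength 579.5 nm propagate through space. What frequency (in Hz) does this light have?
5.1733e+14 Hz

Using the wave equation: c = fλ

Solving for frequency:
f = c/λ = (3×10⁸ m/s) / (579.5×10⁻⁹ m)
f = 5.1733e+14 Hz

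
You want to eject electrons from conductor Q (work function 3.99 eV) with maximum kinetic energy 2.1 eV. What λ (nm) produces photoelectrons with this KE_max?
203.59 nm

From Einstein's equation: KE_max = hc/λ - φ

Rearranging for λ:
hc/λ = KE_max + φ
λ = hc/(KE_max + φ)

Required photon energy:
E_photon = KE_max + φ = 2.1 + 3.99 = 6.09 eV

Required wavelength:
λ = hc/E_photon = (6.626×10⁻³⁴)(3×10⁸) / (6.09 × 1.602×10⁻¹⁹)
λ = 203.59 nm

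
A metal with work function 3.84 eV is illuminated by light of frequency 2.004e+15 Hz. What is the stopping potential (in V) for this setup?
4.4479 V

The stopping potential V_s satisfies: eV_s = KE_max

First, find KE_max using Einstein's equation:
E_photon = hf = (6.626×10⁻³⁴ J·s)(2.004e+15 Hz) = 8.2879 eV
KE_max = E_photon - φ = 8.2879 - 3.84 = 4.4479 eV

Since eV_s = KE_max:
V_s = KE_max/e = 4.4479 V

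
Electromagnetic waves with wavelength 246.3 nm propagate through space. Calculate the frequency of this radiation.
1.2172e+15 Hz

Using the wave equation: c = fλ

Solving for frequency:
f = c/λ = (3×10⁸ m/s) / (246.3×10⁻⁹ m)
f = 1.2172e+15 Hz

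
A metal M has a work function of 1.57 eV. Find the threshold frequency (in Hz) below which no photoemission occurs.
3.7962e+14 Hz

The threshold frequency is when the photon energy equals the work function:
hf₀ = φ

Solving for f₀:
f₀ = φ/h = (1.57 eV × 1.602×10⁻¹⁹ J/eV) / (6.626×10⁻³⁴ J·s)
f₀ = 3.7962e+14 Hz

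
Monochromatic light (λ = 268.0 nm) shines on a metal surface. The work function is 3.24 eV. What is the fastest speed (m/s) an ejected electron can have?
6.9831e+05 m/s

First, find the maximum kinetic energy:
E_photon = hc/λ = 4.6263 eV
KE_max = E_photon - φ = 4.6263 - 3.24 = 1.3863 eV

Convert to Joules: KE_max = 1.3863 × 1.602×10⁻¹⁹ J = 2.2211e-19 J

Then use KE = ½mv² to find velocity:
v = √(2·KE/m) = √(2 × 2.2211e-19 J / 9.109e-31 kg)
v = 6.9831e+05 m/s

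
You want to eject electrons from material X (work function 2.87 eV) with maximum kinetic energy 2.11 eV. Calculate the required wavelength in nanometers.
248.96 nm

From Einstein's equation: KE_max = hc/λ - φ

Rearranging for λ:
hc/λ = KE_max + φ
λ = hc/(KE_max + φ)

Required photon energy:
E_photon = KE_max + φ = 2.11 + 2.87 = 4.98 eV

Required wavelength:
λ = hc/E_photon = (6.626×10⁻³⁴)(3×10⁸) / (4.98 × 1.602×10⁻¹⁹)
λ = 248.96 nm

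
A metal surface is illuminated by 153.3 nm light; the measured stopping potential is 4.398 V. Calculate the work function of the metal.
3.69 eV

The stopping potential gives the maximum kinetic energy: KE_max = eV_s = 4.398 eV

From Einstein's photoelectric equation: KE_max = hc/λ - φ
Rearranging: φ = hc/λ - KE_max

Calculate photon energy:
E_photon = hc/λ = (6.626×10⁻³⁴ J·s)(3×10⁸ m/s) / (153.3×10⁻⁹ m) = 8.0877 eV

Therefore:
φ = 8.0877 - 4.398 = 3.69 eV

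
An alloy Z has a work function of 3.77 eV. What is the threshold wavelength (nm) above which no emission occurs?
328.87 nm

The threshold wavelength is when the photon energy equals the work function:
hc/λ₀ = φ

Solving for λ₀:
λ₀ = hc/φ = (6.626×10⁻³⁴ J·s)(3×10⁸ m/s) / (3.77 eV × 1.602×10⁻¹⁹ J/eV)
λ₀ = 328.87 nm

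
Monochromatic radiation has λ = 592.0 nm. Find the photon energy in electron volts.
2.0943 eV

Using E = hf = hc/λ:

E = hc/λ = (6.626×10⁻³⁴ J·s)(3×10⁸ m/s) / (592.0×10⁻⁹ m)
E = 2.0943 eV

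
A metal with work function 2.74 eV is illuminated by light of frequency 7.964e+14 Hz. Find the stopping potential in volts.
0.5536 V

The stopping potential V_s satisfies: eV_s = KE_max

First, find KE_max using Einstein's equation:
E_photon = hf = (6.626×10⁻³⁴ J·s)(7.964e+14 Hz) = 3.2936 eV
KE_max = E_photon - φ = 3.2936 - 2.74 = 0.5536 eV

Since eV_s = KE_max:
V_s = KE_max/e = 0.5536 V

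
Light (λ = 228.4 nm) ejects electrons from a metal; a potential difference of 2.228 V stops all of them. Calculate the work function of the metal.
3.20 eV

The stopping potential gives the maximum kinetic energy: KE_max = eV_s = 2.228 eV

From Einstein's photoelectric equation: KE_max = hc/λ - φ
Rearranging: φ = hc/λ - KE_max

Calculate photon energy:
E_photon = hc/λ = (6.626×10⁻³⁴ J·s)(3×10⁸ m/s) / (228.4×10⁻⁹ m) = 5.4284 eV

Therefore:
φ = 5.4284 - 2.228 = 3.20 eV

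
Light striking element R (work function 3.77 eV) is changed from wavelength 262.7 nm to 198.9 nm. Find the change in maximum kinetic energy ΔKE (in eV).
1.5139 eV

Using Einstein's equation: KE_max = hc/λ - φ

For λ₁ = 262.7 nm:
KE₁ = hc/λ₁ - φ = 4.7196 - 3.77 = 0.9496 eV

For λ₂ = 198.9 nm:
KE₂ = hc/λ₂ - φ = 6.2335 - 3.77 = 2.4635 eV

Change in KE:
ΔKE = KE₂ - KE₁ = 2.4635 - 0.9496 = 1.5139 eV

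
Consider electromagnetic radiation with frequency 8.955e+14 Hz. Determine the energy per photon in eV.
3.7035 eV

Using E = hf:

E = hf = (6.626×10⁻³⁴ J·s)(8.955e+14 Hz)
E = 3.7035 eV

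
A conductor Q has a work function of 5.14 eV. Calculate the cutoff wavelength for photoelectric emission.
241.21 nm

The threshold wavelength is when the photon energy equals the work function:
hc/λ₀ = φ

Solving for λ₀:
λ₀ = hc/φ = (6.626×10⁻³⁴ J·s)(3×10⁸ m/s) / (5.14 eV × 1.602×10⁻¹⁹ J/eV)
λ₀ = 241.21 nm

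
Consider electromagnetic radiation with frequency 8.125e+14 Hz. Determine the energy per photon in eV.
3.3602 eV

Using E = hf:

E = hf = (6.626×10⁻³⁴ J·s)(8.125e+14 Hz)
E = 3.3602 eV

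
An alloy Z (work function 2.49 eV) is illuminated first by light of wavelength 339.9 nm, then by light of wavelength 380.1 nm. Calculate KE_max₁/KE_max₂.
1.4998

Using Einstein's equation: KE_max = hc/λ - φ

For λ₁ = 339.9 nm:
E₁ = hc/λ₁ = 3.6477 eV
KE₁ = E₁ - φ = 3.6477 - 2.49 = 1.1577 eV

For λ₂ = 380.1 nm:
E₂ = hc/λ₂ = 3.2619 eV
KE₂ = E₂ - φ = 3.2619 - 2.49 = 0.7719 eV

Ratio: KE₁/KE₂ = 1.1577/0.7719 = 1.4998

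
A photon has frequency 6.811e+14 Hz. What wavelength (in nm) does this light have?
440.16 nm

Using the wave equation: c = fλ

Solving for wavelength:
λ = c/f = (3×10⁸ m/s) / (6.811e+14 Hz)
λ = 440.16 nm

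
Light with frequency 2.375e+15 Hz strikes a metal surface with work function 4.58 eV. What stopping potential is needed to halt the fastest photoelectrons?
5.2422 V

The stopping potential V_s satisfies: eV_s = KE_max

First, find KE_max using Einstein's equation:
E_photon = hf = (6.626×10⁻³⁴ J·s)(2.375e+15 Hz) = 9.8222 eV
KE_max = E_photon - φ = 9.8222 - 4.58 = 5.2422 eV

Since eV_s = KE_max:
V_s = KE_max/e = 5.2422 V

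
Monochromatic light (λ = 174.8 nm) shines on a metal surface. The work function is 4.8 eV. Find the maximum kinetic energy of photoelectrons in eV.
2.2929 eV

Using Einstein's photoelectric equation: KE_max = hf - φ = hc/λ - φ

First, calculate the photon energy:
E_photon = hc/λ = (6.626×10⁻³⁴ J·s)(3×10⁸ m/s) / (174.8×10⁻⁹ m)
E_photon = 7.0929 eV

Then, the maximum kinetic energy:
KE_max = E_photon - φ = 7.0929 eV - 4.8 eV = 2.2929 eV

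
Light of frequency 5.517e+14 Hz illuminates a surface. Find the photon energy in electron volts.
2.2816 eV

Using E = hf:

E = hf = (6.626×10⁻³⁴ J·s)(5.517e+14 Hz)
E = 2.2816 eV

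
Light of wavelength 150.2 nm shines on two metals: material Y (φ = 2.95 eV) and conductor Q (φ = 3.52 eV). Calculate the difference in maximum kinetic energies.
0.5700 eV

Using KE_max = hc/λ - φ for each metal:

Photon energy: E = hc/λ = 8.2546 eV

For material Y (φ₁ = 2.95 eV):
KE₁ = E - φ₁ = 8.2546 - 2.95 = 5.3046 eV

For conductor Q (φ₂ = 3.52 eV):
KE₂ = E - φ₂ = 8.2546 - 3.52 = 4.7346 eV

Difference:
ΔKE = KE₁ - KE₂ = 5.3046 - 4.7346 = 0.5700 eV

Note: The difference equals the difference in work functions: 3.52 - 2.95 = 0.57 eV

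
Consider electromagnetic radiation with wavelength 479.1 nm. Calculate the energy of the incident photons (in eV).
2.5879 eV

Using E = hf = hc/λ:

E = hc/λ = (6.626×10⁻³⁴ J·s)(3×10⁸ m/s) / (479.1×10⁻⁹ m)
E = 2.5879 eV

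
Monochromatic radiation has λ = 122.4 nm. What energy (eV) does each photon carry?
10.1294 eV

Using E = hf = hc/λ:

E = hc/λ = (6.626×10⁻³⁴ J·s)(3×10⁸ m/s) / (122.4×10⁻⁹ m)
E = 10.1294 eV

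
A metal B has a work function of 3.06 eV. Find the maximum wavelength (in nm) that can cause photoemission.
405.18 nm

The threshold wavelength is when the photon energy equals the work function:
hc/λ₀ = φ

Solving for λ₀:
λ₀ = hc/φ = (6.626×10⁻³⁴ J·s)(3×10⁸ m/s) / (3.06 eV × 1.602×10⁻¹⁹ J/eV)
λ₀ = 405.18 nm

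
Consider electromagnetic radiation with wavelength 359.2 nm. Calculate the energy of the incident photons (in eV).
3.4517 eV

Using E = hf = hc/λ:

E = hc/λ = (6.626×10⁻³⁴ J·s)(3×10⁸ m/s) / (359.2×10⁻⁹ m)
E = 3.4517 eV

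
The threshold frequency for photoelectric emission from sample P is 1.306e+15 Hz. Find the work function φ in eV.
5.40 eV

At the threshold frequency, photon energy equals work function:
φ = hf₀

Calculating:
φ = (6.626×10⁻³⁴ J·s)(1.306e+15 Hz)
φ = 5.40 eV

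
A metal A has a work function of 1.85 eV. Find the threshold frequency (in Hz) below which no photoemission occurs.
4.4733e+14 Hz

The threshold frequency is when the photon energy equals the work function:
hf₀ = φ

Solving for f₀:
f₀ = φ/h = (1.85 eV × 1.602×10⁻¹⁹ J/eV) / (6.626×10⁻³⁴ J·s)
f₀ = 4.4733e+14 Hz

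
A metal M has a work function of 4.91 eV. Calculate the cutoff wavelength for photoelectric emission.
252.51 nm

The threshold wavelength is when the photon energy equals the work function:
hc/λ₀ = φ

Solving for λ₀:
λ₀ = hc/φ = (6.626×10⁻³⁴ J·s)(3×10⁸ m/s) / (4.91 eV × 1.602×10⁻¹⁹ J/eV)
λ₀ = 252.51 nm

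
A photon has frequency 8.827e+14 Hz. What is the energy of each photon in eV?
3.6506 eV

Using E = hf:

E = hf = (6.626×10⁻³⁴ J·s)(8.827e+14 Hz)
E = 3.6506 eV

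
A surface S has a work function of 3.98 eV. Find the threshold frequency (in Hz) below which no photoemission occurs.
9.6236e+14 Hz

The threshold frequency is when the photon energy equals the work function:
hf₀ = φ

Solving for f₀:
f₀ = φ/h = (3.98 eV × 1.602×10⁻¹⁹ J/eV) / (6.626×10⁻³⁴ J·s)
f₀ = 9.6236e+14 Hz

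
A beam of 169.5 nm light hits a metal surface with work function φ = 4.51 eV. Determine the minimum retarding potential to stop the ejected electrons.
2.8047 V

The stopping potential V_s satisfies: eV_s = KE_max

First, find KE_max using Einstein's equation:
E_photon = hc/λ = 7.3147 eV
KE_max = E_photon - φ = 7.3147 - 4.51 = 2.8047 eV

Since eV_s = KE_max:
V_s = KE_max/e = 2.8047 V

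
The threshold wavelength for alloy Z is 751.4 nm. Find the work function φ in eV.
1.65 eV

At the threshold wavelength, photon energy equals work function:
φ = hc/λ₀

Calculating:
φ = (6.626×10⁻³⁴ J·s)(3×10⁸ m/s) / (751.4×10⁻⁹ m)
φ = 1.65 eV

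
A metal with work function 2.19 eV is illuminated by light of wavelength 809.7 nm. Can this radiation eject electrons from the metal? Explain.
No

For photoemission, the photon energy must exceed the work function.

Photon energy: E = hc/λ = 1.5312 eV
Work function: φ = 2.19 eV

Since E_photon (1.5312 eV) < φ (2.19 eV), photoemission will NOT occur.
The threshold wavelength is λ₀ = hc/φ = 566.1 nm.
Since 809.7 nm > 566.1 nm, the photons lack sufficient energy.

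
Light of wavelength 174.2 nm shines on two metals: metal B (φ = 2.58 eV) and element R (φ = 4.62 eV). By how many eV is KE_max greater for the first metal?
2.0400 eV

Using KE_max = hc/λ - φ for each metal:

Photon energy: E = hc/λ = 7.1173 eV

For metal B (φ₁ = 2.58 eV):
KE₁ = E - φ₁ = 7.1173 - 2.58 = 4.5373 eV

For element R (φ₂ = 4.62 eV):
KE₂ = E - φ₂ = 7.1173 - 4.62 = 2.4973 eV

Difference:
ΔKE = KE₁ - KE₂ = 4.5373 - 2.4973 = 2.0400 eV

Note: The difference equals the difference in work functions: 4.62 - 2.58 = 2.04 eV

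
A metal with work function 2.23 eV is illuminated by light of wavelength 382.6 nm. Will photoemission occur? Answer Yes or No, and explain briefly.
Yes

For photoemission, the photon energy must exceed the work function.

Photon energy: E = hc/λ = 3.2406 eV
Work function: φ = 2.23 eV

Since E_photon (3.2406 eV) > φ (2.23 eV), photoemission WILL occur.
The threshold wavelength is λ₀ = hc/φ = 556.0 nm.
Since 382.6 nm < 556.0 nm, the light has sufficient energy.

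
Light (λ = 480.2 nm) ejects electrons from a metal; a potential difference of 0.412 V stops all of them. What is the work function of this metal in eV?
2.17 eV

The stopping potential gives the maximum kinetic energy: KE_max = eV_s = 0.412 eV

From Einstein's photoelectric equation: KE_max = hc/λ - φ
Rearranging: φ = hc/λ - KE_max

Calculate photon energy:
E_photon = hc/λ = (6.626×10⁻³⁴ J·s)(3×10⁸ m/s) / (480.2×10⁻⁹ m) = 2.5819 eV

Therefore:
φ = 2.5819 - 0.412 = 2.17 eV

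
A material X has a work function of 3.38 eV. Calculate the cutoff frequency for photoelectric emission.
8.1728e+14 Hz

The threshold frequency is when the photon energy equals the work function:
hf₀ = φ

Solving for f₀:
f₀ = φ/h = (3.38 eV × 1.602×10⁻¹⁹ J/eV) / (6.626×10⁻³⁴ J·s)
f₀ = 8.1728e+14 Hz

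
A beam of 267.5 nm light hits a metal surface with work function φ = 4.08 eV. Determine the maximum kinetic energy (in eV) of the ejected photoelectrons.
0.5549 eV

Using Einstein's photoelectric equation: KE_max = hf - φ = hc/λ - φ

First, calculate the photon energy:
E_photon = hc/λ = (6.626×10⁻³⁴ J·s)(3×10⁸ m/s) / (267.5×10⁻⁹ m)
E_photon = 4.6349 eV

Then, the maximum kinetic energy:
KE_max = E_photon - φ = 4.6349 eV - 4.08 eV = 0.5549 eV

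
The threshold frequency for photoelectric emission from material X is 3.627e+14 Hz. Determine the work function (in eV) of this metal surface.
1.50 eV

At the threshold frequency, photon energy equals work function:
φ = hf₀

Calculating:
φ = (6.626×10⁻³⁴ J·s)(3.627e+14 Hz)
φ = 1.50 eV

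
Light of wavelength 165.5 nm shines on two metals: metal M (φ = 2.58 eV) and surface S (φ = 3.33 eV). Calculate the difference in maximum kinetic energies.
0.7500 eV

Using KE_max = hc/λ - φ for each metal:

Photon energy: E = hc/λ = 7.4915 eV

For metal M (φ₁ = 2.58 eV):
KE₁ = E - φ₁ = 7.4915 - 2.58 = 4.9115 eV

For surface S (φ₂ = 3.33 eV):
KE₂ = E - φ₂ = 7.4915 - 3.33 = 4.1615 eV

Difference:
ΔKE = KE₁ - KE₂ = 4.9115 - 4.1615 = 0.7500 eV

Note: The difference equals the difference in work functions: 3.33 - 2.58 = 0.75 eV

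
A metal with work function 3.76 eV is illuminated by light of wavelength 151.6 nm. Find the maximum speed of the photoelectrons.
1.2467e+06 m/s

First, find the maximum kinetic energy:
E_photon = hc/λ = 8.1784 eV
KE_max = E_photon - φ = 8.1784 - 3.76 = 4.4184 eV

Convert to Joules: KE_max = 4.4184 × 1.602×10⁻¹⁹ J = 7.0790e-19 J

Then use KE = ½mv² to find velocity:
v = √(2·KE/m) = √(2 × 7.0790e-19 J / 9.109e-31 kg)
v = 1.2467e+06 m/s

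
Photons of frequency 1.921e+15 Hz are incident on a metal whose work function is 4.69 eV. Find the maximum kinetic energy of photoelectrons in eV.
3.2546 eV

Using Einstein's photoelectric equation: KE_max = hf - φ

First, calculate the photon energy:
E_photon = hf = (6.626×10⁻³⁴ J·s)(1.921e+15 Hz)
E_photon = 7.9446 eV

Then, the maximum kinetic energy:
KE_max = E_photon - φ = 7.9446 eV - 4.69 eV = 3.2546 eV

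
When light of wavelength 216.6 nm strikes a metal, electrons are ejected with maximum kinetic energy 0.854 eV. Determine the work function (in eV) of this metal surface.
4.87 eV

From Einstein's photoelectric equation: KE_max = hf - φ = hc/λ - φ

Rearranging for φ:
φ = hc/λ - KE_max

Calculate photon energy:
E_photon = hc/λ = 5.7241 eV

Therefore:
φ = 5.7241 - 0.854 = 4.87 eV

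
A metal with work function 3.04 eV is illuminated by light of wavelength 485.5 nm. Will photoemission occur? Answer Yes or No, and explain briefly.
No

For photoemission, the photon energy must exceed the work function.

Photon energy: E = hc/λ = 2.5537 eV
Work function: φ = 3.04 eV

Since E_photon (2.5537 eV) < φ (3.04 eV), photoemission will NOT occur.
The threshold wavelength is λ₀ = hc/φ = 407.8 nm.
Since 485.5 nm > 407.8 nm, the photons lack sufficient energy.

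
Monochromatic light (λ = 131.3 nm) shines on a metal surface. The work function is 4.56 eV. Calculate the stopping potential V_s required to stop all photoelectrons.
4.8828 V

The stopping potential V_s satisfies: eV_s = KE_max

First, find KE_max using Einstein's equation:
E_photon = hc/λ = 9.4428 eV
KE_max = E_photon - φ = 9.4428 - 4.56 = 4.8828 eV

Since eV_s = KE_max:
V_s = KE_max/e = 4.8828 V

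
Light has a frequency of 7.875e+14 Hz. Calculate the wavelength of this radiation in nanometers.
380.69 nm

Using the wave equation: c = fλ

Solving for wavelength:
λ = c/f = (3×10⁸ m/s) / (7.875e+14 Hz)
λ = 380.69 nm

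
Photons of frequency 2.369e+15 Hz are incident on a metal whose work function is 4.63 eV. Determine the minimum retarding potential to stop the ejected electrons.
5.1674 V

The stopping potential V_s satisfies: eV_s = KE_max

First, find KE_max using Einstein's equation:
E_photon = hf = (6.626×10⁻³⁴ J·s)(2.369e+15 Hz) = 9.7974 eV
KE_max = E_photon - φ = 9.7974 - 4.63 = 5.1674 eV

Since eV_s = KE_max:
V_s = KE_max/e = 5.1674 V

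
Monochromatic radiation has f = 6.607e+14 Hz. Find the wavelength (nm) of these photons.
453.75 nm

Using the wave equation: c = fλ

Solving for wavelength:
λ = c/f = (3×10⁸ m/s) / (6.607e+14 Hz)
λ = 453.75 nm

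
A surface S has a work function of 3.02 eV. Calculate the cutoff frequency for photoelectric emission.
7.3023e+14 Hz

The threshold frequency is when the photon energy equals the work function:
hf₀ = φ

Solving for f₀:
f₀ = φ/h = (3.02 eV × 1.602×10⁻¹⁹ J/eV) / (6.626×10⁻³⁴ J·s)
f₀ = 7.3023e+14 Hz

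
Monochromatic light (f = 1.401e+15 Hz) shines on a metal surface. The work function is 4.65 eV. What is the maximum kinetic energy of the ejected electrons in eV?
1.1441 eV

Using Einstein's photoelectric equation: KE_max = hf - φ

First, calculate the photon energy:
E_photon = hf = (6.626×10⁻³⁴ J·s)(1.401e+15 Hz)
E_photon = 5.7941 eV

Then, the maximum kinetic energy:
KE_max = E_photon - φ = 5.7941 eV - 4.65 eV = 1.1441 eV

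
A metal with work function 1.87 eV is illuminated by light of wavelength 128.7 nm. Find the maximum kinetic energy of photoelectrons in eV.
7.7636 eV

Using Einstein's photoelectric equation: KE_max = hf - φ = hc/λ - φ

First, calculate the photon energy:
E_photon = hc/λ = (6.626×10⁻³⁴ J·s)(3×10⁸ m/s) / (128.7×10⁻⁹ m)
E_photon = 9.6336 eV

Then, the maximum kinetic energy:
KE_max = E_photon - φ = 9.6336 eV - 1.87 eV = 7.7636 eV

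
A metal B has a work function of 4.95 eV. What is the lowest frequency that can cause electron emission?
1.1969e+15 Hz

The threshold frequency is when the photon energy equals the work function:
hf₀ = φ

Solving for f₀:
f₀ = φ/h = (4.95 eV × 1.602×10⁻¹⁹ J/eV) / (6.626×10⁻³⁴ J·s)
f₀ = 1.1969e+15 Hz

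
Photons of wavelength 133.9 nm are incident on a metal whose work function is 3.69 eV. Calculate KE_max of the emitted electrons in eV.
5.5695 eV

Using Einstein's photoelectric equation: KE_max = hf - φ = hc/λ - φ

First, calculate the photon energy:
E_photon = hc/λ = (6.626×10⁻³⁴ J·s)(3×10⁸ m/s) / (133.9×10⁻⁹ m)
E_photon = 9.2595 eV

Then, the maximum kinetic energy:
KE_max = E_photon - φ = 9.2595 eV - 3.69 eV = 5.5695 eV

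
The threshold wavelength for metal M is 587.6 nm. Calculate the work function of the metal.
2.11 eV

At the threshold wavelength, photon energy equals work function:
φ = hc/λ₀

Calculating:
φ = (6.626×10⁻³⁴ J·s)(3×10⁸ m/s) / (587.6×10⁻⁹ m)
φ = 2.11 eV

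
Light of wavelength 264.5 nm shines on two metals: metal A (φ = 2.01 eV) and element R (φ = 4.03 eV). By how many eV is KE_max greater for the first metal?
2.0200 eV

Using KE_max = hc/λ - φ for each metal:

Photon energy: E = hc/λ = 4.6875 eV

For metal A (φ₁ = 2.01 eV):
KE₁ = E - φ₁ = 4.6875 - 2.01 = 2.6775 eV

For element R (φ₂ = 4.03 eV):
KE₂ = E - φ₂ = 4.6875 - 4.03 = 0.6575 eV

Difference:
ΔKE = KE₁ - KE₂ = 2.6775 - 0.6575 = 2.0200 eV

Note: The difference equals the difference in work functions: 4.03 - 2.01 = 2.02 eV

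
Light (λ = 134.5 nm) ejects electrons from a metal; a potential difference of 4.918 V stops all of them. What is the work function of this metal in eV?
4.30 eV

The stopping potential gives the maximum kinetic energy: KE_max = eV_s = 4.918 eV

From Einstein's photoelectric equation: KE_max = hc/λ - φ
Rearranging: φ = hc/λ - KE_max

Calculate photon energy:
E_photon = hc/λ = (6.626×10⁻³⁴ J·s)(3×10⁸ m/s) / (134.5×10⁻⁹ m) = 9.2182 eV

Therefore:
φ = 9.2182 - 4.918 = 4.30 eV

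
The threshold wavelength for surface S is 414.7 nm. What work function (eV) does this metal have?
2.99 eV

At the threshold wavelength, photon energy equals work function:
φ = hc/λ₀

Calculating:
φ = (6.626×10⁻³⁴ J·s)(3×10⁸ m/s) / (414.7×10⁻⁹ m)
φ = 2.99 eV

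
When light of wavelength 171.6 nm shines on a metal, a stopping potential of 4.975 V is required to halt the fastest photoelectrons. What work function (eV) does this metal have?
2.25 eV

The stopping potential gives the maximum kinetic energy: KE_max = eV_s = 4.975 eV

From Einstein's photoelectric equation: KE_max = hc/λ - φ
Rearranging: φ = hc/λ - KE_max

Calculate photon energy:
E_photon = hc/λ = (6.626×10⁻³⁴ J·s)(3×10⁸ m/s) / (171.6×10⁻⁹ m) = 7.2252 eV

Therefore:
φ = 7.2252 - 4.975 = 2.25 eV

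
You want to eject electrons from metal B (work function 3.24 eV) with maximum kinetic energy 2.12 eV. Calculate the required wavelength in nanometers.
231.31 nm

From Einstein's equation: KE_max = hc/λ - φ

Rearranging for λ:
hc/λ = KE_max + φ
λ = hc/(KE_max + φ)

Required photon energy:
E_photon = KE_max + φ = 2.12 + 3.24 = 5.36 eV

Required wavelength:
λ = hc/E_photon = (6.626×10⁻³⁴)(3×10⁸) / (5.36 × 1.602×10⁻¹⁹)
λ = 231.31 nm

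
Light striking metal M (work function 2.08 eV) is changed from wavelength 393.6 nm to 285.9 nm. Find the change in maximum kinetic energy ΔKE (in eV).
1.1866 eV

Using Einstein's equation: KE_max = hc/λ - φ

For λ₁ = 393.6 nm:
KE₁ = hc/λ₁ - φ = 3.1500 - 2.08 = 1.0700 eV

For λ₂ = 285.9 nm:
KE₂ = hc/λ₂ - φ = 4.3366 - 2.08 = 2.2566 eV

Change in KE:
ΔKE = KE₂ - KE₁ = 2.2566 - 1.0700 = 1.1866 eV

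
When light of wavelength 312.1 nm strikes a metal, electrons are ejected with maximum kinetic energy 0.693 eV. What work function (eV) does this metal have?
3.28 eV

From Einstein's photoelectric equation: KE_max = hf - φ = hc/λ - φ

Rearranging for φ:
φ = hc/λ - KE_max

Calculate photon energy:
E_photon = hc/λ = 3.9726 eV

Therefore:
φ = 3.9726 - 0.693 = 3.28 eV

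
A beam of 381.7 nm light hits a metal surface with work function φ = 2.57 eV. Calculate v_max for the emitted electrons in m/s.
4.8844e+05 m/s

First, find the maximum kinetic energy:
E_photon = hc/λ = 3.2482 eV
KE_max = E_photon - φ = 3.2482 - 2.57 = 0.6782 eV

Convert to Joules: KE_max = 0.6782 × 1.602×10⁻¹⁹ J = 1.0866e-19 J

Then use KE = ½mv² to find velocity:
v = √(2·KE/m) = √(2 × 1.0866e-19 J / 9.109e-31 kg)
v = 4.8844e+05 m/s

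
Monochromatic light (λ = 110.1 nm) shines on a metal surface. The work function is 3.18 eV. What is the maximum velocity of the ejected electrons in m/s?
1.6860e+06 m/s

First, find the maximum kinetic energy:
E_photon = hc/λ = 11.2611 eV
KE_max = E_photon - φ = 11.2611 - 3.18 = 8.0811 eV

Convert to Joules: KE_max = 8.0811 × 1.602×10⁻¹⁹ J = 1.2947e-18 J

Then use KE = ½mv² to find velocity:
v = √(2·KE/m) = √(2 × 1.2947e-18 J / 9.109e-31 kg)
v = 1.6860e+06 m/s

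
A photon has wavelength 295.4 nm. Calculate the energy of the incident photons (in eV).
4.1972 eV

Using E = hf = hc/λ:

E = hc/λ = (6.626×10⁻³⁴ J·s)(3×10⁸ m/s) / (295.4×10⁻⁹ m)
E = 4.1972 eV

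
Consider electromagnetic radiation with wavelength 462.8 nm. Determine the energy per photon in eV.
2.6790 eV

Using E = hf = hc/λ:

E = hc/λ = (6.626×10⁻³⁴ J·s)(3×10⁸ m/s) / (462.8×10⁻⁹ m)
E = 2.6790 eV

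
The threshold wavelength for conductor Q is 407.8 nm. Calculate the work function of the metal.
3.04 eV

At the threshold wavelength, photon energy equals work function:
φ = hc/λ₀

Calculating:
φ = (6.626×10⁻³⁴ J·s)(3×10⁸ m/s) / (407.8×10⁻⁹ m)
φ = 3.04 eV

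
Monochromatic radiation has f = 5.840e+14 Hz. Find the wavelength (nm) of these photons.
513.34 nm

Using the wave equation: c = fλ

Solving for wavelength:
λ = c/f = (3×10⁸ m/s) / (5.840e+14 Hz)
λ = 513.34 nm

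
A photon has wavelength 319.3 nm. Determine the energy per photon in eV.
3.8830 eV

Using E = hf = hc/λ:

E = hc/λ = (6.626×10⁻³⁴ J·s)(3×10⁸ m/s) / (319.3×10⁻⁹ m)
E = 3.8830 eV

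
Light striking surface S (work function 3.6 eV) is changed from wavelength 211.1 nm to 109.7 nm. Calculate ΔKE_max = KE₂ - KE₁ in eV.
5.4289 eV

Using Einstein's equation: KE_max = hc/λ - φ

For λ₁ = 211.1 nm:
KE₁ = hc/λ₁ - φ = 5.8732 - 3.6 = 2.2732 eV

For λ₂ = 109.7 nm:
KE₂ = hc/λ₂ - φ = 11.3021 - 3.6 = 7.7021 eV

Change in KE:
ΔKE = KE₂ - KE₁ = 7.7021 - 2.2732 = 5.4289 eV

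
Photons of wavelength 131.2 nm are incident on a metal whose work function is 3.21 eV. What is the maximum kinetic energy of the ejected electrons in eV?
6.2400 eV

Using Einstein's photoelectric equation: KE_max = hf - φ = hc/λ - φ

First, calculate the photon energy:
E_photon = hc/λ = (6.626×10⁻³⁴ J·s)(3×10⁸ m/s) / (131.2×10⁻⁹ m)
E_photon = 9.4500 eV

Then, the maximum kinetic energy:
KE_max = E_photon - φ = 9.4500 eV - 3.21 eV = 6.2400 eV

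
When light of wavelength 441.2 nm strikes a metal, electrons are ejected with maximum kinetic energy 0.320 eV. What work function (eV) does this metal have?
2.49 eV

From Einstein's photoelectric equation: KE_max = hf - φ = hc/λ - φ

Rearranging for φ:
φ = hc/λ - KE_max

Calculate photon energy:
E_photon = hc/λ = 2.8102 eV

Therefore:
φ = 2.8102 - 0.320 = 2.49 eV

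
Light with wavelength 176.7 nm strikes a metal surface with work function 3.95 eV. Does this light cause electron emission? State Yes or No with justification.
Yes

For photoemission, the photon energy must exceed the work function.

Photon energy: E = hc/λ = 7.0166 eV
Work function: φ = 3.95 eV

Since E_photon (7.0166 eV) > φ (3.95 eV), photoemission WILL occur.
The threshold wavelength is λ₀ = hc/φ = 313.9 nm.
Since 176.7 nm < 313.9 nm, the light has sufficient energy.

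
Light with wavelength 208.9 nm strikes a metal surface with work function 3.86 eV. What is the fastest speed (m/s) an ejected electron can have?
8.5437e+05 m/s

First, find the maximum kinetic energy:
E_photon = hc/λ = 5.9351 eV
KE_max = E_photon - φ = 5.9351 - 3.86 = 2.0751 eV

Convert to Joules: KE_max = 2.0751 × 1.602×10⁻¹⁹ J = 3.3247e-19 J

Then use KE = ½mv² to find velocity:
v = √(2·KE/m) = √(2 × 3.3247e-19 J / 9.109e-31 kg)
v = 8.5437e+05 m/s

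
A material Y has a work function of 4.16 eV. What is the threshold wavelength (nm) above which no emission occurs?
298.04 nm

The threshold wavelength is when the photon energy equals the work function:
hc/λ₀ = φ

Solving for λ₀:
λ₀ = hc/φ = (6.626×10⁻³⁴ J·s)(3×10⁸ m/s) / (4.16 eV × 1.602×10⁻¹⁹ J/eV)
λ₀ = 298.04 nm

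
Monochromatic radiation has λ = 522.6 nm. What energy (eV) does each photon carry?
2.3724 eV

Using E = hf = hc/λ:

E = hc/λ = (6.626×10⁻³⁴ J·s)(3×10⁸ m/s) / (522.6×10⁻⁹ m)
E = 2.3724 eV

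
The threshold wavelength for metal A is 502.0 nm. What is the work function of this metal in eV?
2.47 eV

At the threshold wavelength, photon energy equals work function:
φ = hc/λ₀

Calculating:
φ = (6.626×10⁻³⁴ J·s)(3×10⁸ m/s) / (502.0×10⁻⁹ m)
φ = 2.47 eV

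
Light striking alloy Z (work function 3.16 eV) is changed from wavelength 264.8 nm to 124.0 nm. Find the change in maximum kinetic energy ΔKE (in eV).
5.3165 eV

Using Einstein's equation: KE_max = hc/λ - φ

For λ₁ = 264.8 nm:
KE₁ = hc/λ₁ - φ = 4.6822 - 3.16 = 1.5222 eV

For λ₂ = 124.0 nm:
KE₂ = hc/λ₂ - φ = 9.9987 - 3.16 = 6.8387 eV

Change in KE:
ΔKE = KE₂ - KE₁ = 6.8387 - 1.5222 = 5.3165 eV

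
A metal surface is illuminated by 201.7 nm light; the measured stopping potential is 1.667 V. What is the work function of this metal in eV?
4.48 eV

The stopping potential gives the maximum kinetic energy: KE_max = eV_s = 1.667 eV

From Einstein's photoelectric equation: KE_max = hc/λ - φ
Rearranging: φ = hc/λ - KE_max

Calculate photon energy:
E_photon = hc/λ = (6.626×10⁻³⁴ J·s)(3×10⁸ m/s) / (201.7×10⁻⁹ m) = 6.1470 eV

Therefore:
φ = 6.1470 - 1.667 = 4.48 eV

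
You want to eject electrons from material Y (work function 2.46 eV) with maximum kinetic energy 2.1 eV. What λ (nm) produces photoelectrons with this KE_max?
271.90 nm

From Einstein's equation: KE_max = hc/λ - φ

Rearranging for λ:
hc/λ = KE_max + φ
λ = hc/(KE_max + φ)

Required photon energy:
E_photon = KE_max + φ = 2.1 + 2.46 = 4.56 eV

Required wavelength:
λ = hc/E_photon = (6.626×10⁻³⁴)(3×10⁸) / (4.56 × 1.602×10⁻¹⁹)
λ = 271.90 nm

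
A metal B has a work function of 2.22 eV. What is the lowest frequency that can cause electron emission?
5.3679e+14 Hz

The threshold frequency is when the photon energy equals the work function:
hf₀ = φ

Solving for f₀:
f₀ = φ/h = (2.22 eV × 1.602×10⁻¹⁹ J/eV) / (6.626×10⁻³⁴ J·s)
f₀ = 5.3679e+14 Hz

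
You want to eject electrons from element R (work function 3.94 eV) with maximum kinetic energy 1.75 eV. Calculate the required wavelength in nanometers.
217.90 nm

From Einstein's equation: KE_max = hc/λ - φ

Rearranging for λ:
hc/λ = KE_max + φ
λ = hc/(KE_max + φ)

Required photon energy:
E_photon = KE_max + φ = 1.75 + 3.94 = 5.69 eV

Required wavelength:
λ = hc/E_photon = (6.626×10⁻³⁴)(3×10⁸) / (5.69 × 1.602×10⁻¹⁹)
λ = 217.90 nm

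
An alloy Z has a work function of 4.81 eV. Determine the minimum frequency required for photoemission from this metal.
1.1631e+15 Hz

The threshold frequency is when the photon energy equals the work function:
hf₀ = φ

Solving for f₀:
f₀ = φ/h = (4.81 eV × 1.602×10⁻¹⁹ J/eV) / (6.626×10⁻³⁴ J·s)
f₀ = 1.1631e+15 Hz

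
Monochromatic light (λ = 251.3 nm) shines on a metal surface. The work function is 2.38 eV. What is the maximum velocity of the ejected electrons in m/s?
9.4779e+05 m/s

First, find the maximum kinetic energy:
E_photon = hc/λ = 4.9337 eV
KE_max = E_photon - φ = 4.9337 - 2.38 = 2.5537 eV

Convert to Joules: KE_max = 2.5537 × 1.602×10⁻¹⁹ J = 4.0915e-19 J

Then use KE = ½mv² to find velocity:
v = √(2·KE/m) = √(2 × 4.0915e-19 J / 9.109e-31 kg)
v = 9.4779e+05 m/s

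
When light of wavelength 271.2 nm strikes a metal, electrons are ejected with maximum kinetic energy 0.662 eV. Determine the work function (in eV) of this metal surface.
3.91 eV

From Einstein's photoelectric equation: KE_max = hf - φ = hc/λ - φ

Rearranging for φ:
φ = hc/λ - KE_max

Calculate photon energy:
E_photon = hc/λ = 4.5717 eV

Therefore:
φ = 4.5717 - 0.662 = 3.91 eV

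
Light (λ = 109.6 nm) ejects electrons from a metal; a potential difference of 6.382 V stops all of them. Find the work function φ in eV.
4.93 eV

The stopping potential gives the maximum kinetic energy: KE_max = eV_s = 6.382 eV

From Einstein's photoelectric equation: KE_max = hc/λ - φ
Rearranging: φ = hc/λ - KE_max

Calculate photon energy:
E_photon = hc/λ = (6.626×10⁻³⁴ J·s)(3×10⁸ m/s) / (109.6×10⁻⁹ m) = 11.3124 eV

Therefore:
φ = 11.3124 - 6.382 = 4.93 eV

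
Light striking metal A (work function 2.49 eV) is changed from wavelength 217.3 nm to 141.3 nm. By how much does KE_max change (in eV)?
3.0689 eV

Using Einstein's equation: KE_max = hc/λ - φ

For λ₁ = 217.3 nm:
KE₁ = hc/λ₁ - φ = 5.7057 - 2.49 = 3.2157 eV

For λ₂ = 141.3 nm:
KE₂ = hc/λ₂ - φ = 8.7745 - 2.49 = 6.2845 eV

Change in KE:
ΔKE = KE₂ - KE₁ = 6.2845 - 3.2157 = 3.0689 eV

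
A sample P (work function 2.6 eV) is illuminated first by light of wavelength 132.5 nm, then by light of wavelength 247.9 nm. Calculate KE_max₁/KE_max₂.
2.8139

Using Einstein's equation: KE_max = hc/λ - φ

For λ₁ = 132.5 nm:
E₁ = hc/λ₁ = 9.3573 eV
KE₁ = E₁ - φ = 9.3573 - 2.6 = 6.7573 eV

For λ₂ = 247.9 nm:
E₂ = hc/λ₂ = 5.0014 eV
KE₂ = E₂ - φ = 5.0014 - 2.6 = 2.4014 eV

Ratio: KE₁/KE₂ = 6.7573/2.4014 = 2.8139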